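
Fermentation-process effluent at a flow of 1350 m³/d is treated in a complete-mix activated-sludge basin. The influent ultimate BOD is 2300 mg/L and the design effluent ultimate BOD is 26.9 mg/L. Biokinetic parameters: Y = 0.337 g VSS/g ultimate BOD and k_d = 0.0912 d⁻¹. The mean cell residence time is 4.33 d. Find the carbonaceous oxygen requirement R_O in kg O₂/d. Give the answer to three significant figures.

R_O ≈ 2020 kg O₂/d

Correct the yield for decay: Y_obs = Y/(1 + k_d θ_c) = 0.337 / (1 + 0.0912 × 4.33) = 0.337 / 1.395 = 0.2416.
Mass of ultimate BOD removed per day: Q(S₀ − S) = 1350 × 2273 g/m³ = 3069 kg/d.
Net sludge production P_X = 0.2416 × 3069 = 741.4 kg VSS/d.
R_O = Q·ΔS − 1.42 P_X = 3069 − 1053 = 2016 kg O₂/d.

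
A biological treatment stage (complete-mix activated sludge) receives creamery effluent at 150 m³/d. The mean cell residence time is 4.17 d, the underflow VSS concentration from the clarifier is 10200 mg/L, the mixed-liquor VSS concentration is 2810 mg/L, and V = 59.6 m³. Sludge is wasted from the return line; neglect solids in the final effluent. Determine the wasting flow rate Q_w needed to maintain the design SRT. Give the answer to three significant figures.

Q_w = (V·X)/(θ_c X_r) = 59.60 × 2810 / (4.17 × 10200) = 3.937 m³/d.

Q_w ≈ 3.94 m³/d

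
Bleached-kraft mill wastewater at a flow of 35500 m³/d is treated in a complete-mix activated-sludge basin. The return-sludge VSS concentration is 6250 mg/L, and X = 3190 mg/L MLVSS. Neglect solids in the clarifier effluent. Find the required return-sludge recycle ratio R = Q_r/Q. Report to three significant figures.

Solids balance on the clarifier gives (1+R)X = R·X_r, so R = X/(X_r − X) = 3190 / (6250 − 3190) = 1.042.

R ≈ 1.04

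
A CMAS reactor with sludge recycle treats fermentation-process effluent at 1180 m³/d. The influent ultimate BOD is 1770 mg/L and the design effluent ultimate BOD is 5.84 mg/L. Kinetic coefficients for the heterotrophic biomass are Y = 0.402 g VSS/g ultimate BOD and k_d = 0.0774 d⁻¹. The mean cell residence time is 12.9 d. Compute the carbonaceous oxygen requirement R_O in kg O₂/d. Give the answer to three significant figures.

R_O ≈ 1490 kg O₂/d

Y_obs = Y / (1 + k_d θ_c) = 0.402 / (1 + 0.0774 × 12.9) = 0.402 / 1.998 = 0.2012.
Q·(S₀ − S) = 1180 × (1770 − 5.84) × 10⁻³ = 2082 kg/d removed.
Net sludge production P_X = 0.2012 × 2082 = 418.7 kg VSS/d.
Carbonaceous O₂ demand = substrate oxidised − cell-mass equivalent = 2082 − 1.42 × 418.7 = 1487 kg O₂/d.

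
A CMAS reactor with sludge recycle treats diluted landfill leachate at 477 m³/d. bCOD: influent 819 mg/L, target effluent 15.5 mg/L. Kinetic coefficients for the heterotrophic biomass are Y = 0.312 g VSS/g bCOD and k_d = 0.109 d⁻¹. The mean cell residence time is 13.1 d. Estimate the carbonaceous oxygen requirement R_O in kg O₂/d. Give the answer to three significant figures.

R_O ≈ 313 kg O₂/d

Correct the yield for decay: Y_obs = Y/(1 + k_d θ_c) = 0.312 / (1 + 0.109 × 13.1) = 0.312 / 2.428 = 0.1285.
Substrate removed = Q·(S₀ − S) = 477 m³/d × (819 − 15.5) g/m³ = 3.83×10^5 g/d = 383.3 kg/d.
Biomass synthesised: P_X = Y_obs × 383.3 = 49.25 kg VSS/d.
Carbonaceous O₂ demand = substrate oxidised − cell-mass equivalent = 383.3 − 1.42 × 49.25 = 313.3 kg O₂/d.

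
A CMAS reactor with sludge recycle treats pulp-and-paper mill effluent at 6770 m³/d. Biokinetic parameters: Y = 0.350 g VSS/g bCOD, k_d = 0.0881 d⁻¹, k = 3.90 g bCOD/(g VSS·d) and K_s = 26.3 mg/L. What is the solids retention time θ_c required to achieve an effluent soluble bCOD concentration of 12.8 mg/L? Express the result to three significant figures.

From 1/θ_c = Y·k·S/(K_s + S) − k_d: Y·k·S/(K_s+S) = 0.350 × 3.90 × 12.8 / (26.3 + 12.8) = 0.4469 d⁻¹.
1/θ_c = 0.4469 − 0.0881 = 0.3588 d⁻¹, so θ_c = 2.787 d.

θ_c ≈ 2.79 d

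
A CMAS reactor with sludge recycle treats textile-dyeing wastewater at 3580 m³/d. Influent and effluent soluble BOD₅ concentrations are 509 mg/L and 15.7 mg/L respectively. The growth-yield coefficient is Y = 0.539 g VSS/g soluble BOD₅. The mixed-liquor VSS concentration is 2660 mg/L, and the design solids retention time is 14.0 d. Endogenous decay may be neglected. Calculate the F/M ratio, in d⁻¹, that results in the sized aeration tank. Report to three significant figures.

F/M ≈ 0.137 d⁻¹

With k_d = 0 the design equation reduces to V = Y Q (S₀−S) θ_c / X = 0.539 × 3580 × (509 − 15.7) × 14.0 / 2660 = 5010 m³.
Food-to-microorganism ratio F/M = Q S₀ / (V X) = 3580 × 509 / (5010 × 2660) = 0.1367 d⁻¹.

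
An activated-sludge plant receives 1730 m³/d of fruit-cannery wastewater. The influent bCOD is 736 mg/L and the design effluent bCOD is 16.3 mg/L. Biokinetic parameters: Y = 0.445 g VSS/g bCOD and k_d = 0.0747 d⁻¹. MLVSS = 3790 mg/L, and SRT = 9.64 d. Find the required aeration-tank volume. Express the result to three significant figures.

V ≈ 819 m³

From the SRT design equation V = Y Q (S₀−S) θ_c / [X (1 + k_d θ_c)] = 0.445 × 1730 × (736 − 16.3) × 9.64 / [3790 × (1 + 0.0747 × 9.64)] = 5.34×10^6 / 6519 = 819.3 m³.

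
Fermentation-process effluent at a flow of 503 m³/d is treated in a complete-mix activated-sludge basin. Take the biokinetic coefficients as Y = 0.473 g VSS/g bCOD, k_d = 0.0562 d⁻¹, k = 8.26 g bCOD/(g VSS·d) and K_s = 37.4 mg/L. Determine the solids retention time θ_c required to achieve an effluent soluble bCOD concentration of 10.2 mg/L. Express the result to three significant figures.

θ_c ≈ 1.28 d

Specific growth rate at S = 10.2 mg/L: μ = YkS/(K_s+S) = 0.473·8.26·10.2/(37.4+10.2) = 0.8372 d⁻¹.
1/θ_c = 0.8372 − 0.0562 = 0.7810 d⁻¹, so θ_c = 1.280 d.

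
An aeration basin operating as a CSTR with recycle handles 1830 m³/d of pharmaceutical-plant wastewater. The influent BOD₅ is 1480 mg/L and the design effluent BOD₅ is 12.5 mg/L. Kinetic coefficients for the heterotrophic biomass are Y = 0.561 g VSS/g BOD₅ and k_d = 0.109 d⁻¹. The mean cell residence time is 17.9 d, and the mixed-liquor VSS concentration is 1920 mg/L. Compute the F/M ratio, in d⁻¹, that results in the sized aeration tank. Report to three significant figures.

F/M ≈ 0.296 d⁻¹

From the SRT design equation V = Y Q (S₀−S) θ_c / [X (1 + k_d θ_c)] = 0.561 × 1830 × (1480 − 12.5) × 17.9 / [1920 × (1 + 0.109 × 17.9)] = 2.7×10^7 / 5666 = 4759 m³.
F/M = Q·S₀ / (V·X) = 1830 × 1480 / (4759 × 1920) = 0.2964 g BOD₅·(g VSS·d)⁻¹.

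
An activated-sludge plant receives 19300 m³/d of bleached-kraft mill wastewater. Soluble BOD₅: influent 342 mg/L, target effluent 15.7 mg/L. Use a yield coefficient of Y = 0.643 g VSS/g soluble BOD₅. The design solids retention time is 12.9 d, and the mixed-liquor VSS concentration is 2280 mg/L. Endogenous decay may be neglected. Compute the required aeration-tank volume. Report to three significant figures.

V·X = Y·Q·ΔS·θ_c gives V = 0.643 × 19300 × (342 − 15.7) × 12.9 / 2280 = 22911 m³.

V ≈ 22900 m³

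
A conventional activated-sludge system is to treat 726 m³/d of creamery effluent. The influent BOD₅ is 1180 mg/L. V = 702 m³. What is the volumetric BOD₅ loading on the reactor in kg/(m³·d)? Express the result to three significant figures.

L_v ≈ 1.22 kg BOD₅/(m³·d)

Volumetric loading L_v = Q·S₀ / V = 726 × 1180 g/m³ / 702.0 m³ = 1220 g/(m³·d) = 1.220 kg BOD₅/(m³·d).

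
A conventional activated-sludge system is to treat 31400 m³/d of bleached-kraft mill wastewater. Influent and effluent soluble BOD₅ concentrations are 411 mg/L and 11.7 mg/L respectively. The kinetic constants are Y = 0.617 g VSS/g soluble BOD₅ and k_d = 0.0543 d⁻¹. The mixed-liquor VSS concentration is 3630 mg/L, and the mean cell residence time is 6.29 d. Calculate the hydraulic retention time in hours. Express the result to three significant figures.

From the SRT design equation V = Y Q (S₀−S) θ_c / [X (1 + k_d θ_c)] = 0.617 × 31400 × (411 − 11.7) × 6.29 / [3630 × (1 + 0.0543 × 6.29)] = 4.87×10^7 / 4870 = 9992 m³.
τ = V/Q = 9992/31400 = 0.3182 d, or 7.637 h.

τ ≈ 7.64 h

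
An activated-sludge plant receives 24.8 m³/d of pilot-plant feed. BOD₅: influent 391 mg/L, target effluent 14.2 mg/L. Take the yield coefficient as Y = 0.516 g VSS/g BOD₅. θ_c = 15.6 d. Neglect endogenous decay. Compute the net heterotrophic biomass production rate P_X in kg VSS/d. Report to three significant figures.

P_X ≈ 4.82 kg VSS/d

With endogenous decay neglected, the observed yield equals the true yield: Y_obs = Y = 0.516 g VSS/g BOD₅.
Mass of BOD₅ removed per day: Q(S₀ − S) = 24.8 × 376.8 g/m³ = 9.345 kg/d.
So the net sludge growth is P_X = 0.5160 × 9.345 = 4.822 kg VSS/d.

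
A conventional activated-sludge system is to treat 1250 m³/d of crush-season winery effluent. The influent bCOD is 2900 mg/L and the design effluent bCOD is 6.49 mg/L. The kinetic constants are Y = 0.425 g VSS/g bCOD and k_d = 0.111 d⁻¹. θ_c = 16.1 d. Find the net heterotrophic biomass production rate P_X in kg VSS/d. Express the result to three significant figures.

Correct the yield for decay: Y_obs = Y/(1 + k_d θ_c) = 0.425 / (1 + 0.111 × 16.1) = 0.425 / 2.787 = 0.1525.
Substrate removed = Q·(S₀ − S) = 1250 m³/d × (2900 − 6.49) g/m³ = 3.62×10^6 g/d = 3617 kg/d.
Net biomass production P_X = Y_obs × Q·(S₀ − S) = 0.1525 × 3617 = 551.5 kg VSS/d.

P_X ≈ 552 kg VSS/d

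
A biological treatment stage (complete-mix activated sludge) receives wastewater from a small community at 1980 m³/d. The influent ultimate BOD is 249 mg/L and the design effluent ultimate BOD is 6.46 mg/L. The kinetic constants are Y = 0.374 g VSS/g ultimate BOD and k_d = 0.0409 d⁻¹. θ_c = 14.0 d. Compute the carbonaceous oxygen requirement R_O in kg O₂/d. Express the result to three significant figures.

R_O ≈ 318 kg O₂/d

Correct the yield for decay: Y_obs = Y/(1 + k_d θ_c) = 0.374 / (1 + 0.0409 × 14.0) = 0.374 / 1.573 = 0.2378.
Q·(S₀ − S) = 1980 × (249 − 6.46) × 10⁻³ = 480.2 kg/d removed.
P_X = Y_obs·Q·(S₀ − S) = 0.2378 × 480.2 = 114.2 kg VSS/d.
R_O = Q·ΔS − 1.42 P_X = 480.2 − 162.2 = 318.1 kg O₂/d.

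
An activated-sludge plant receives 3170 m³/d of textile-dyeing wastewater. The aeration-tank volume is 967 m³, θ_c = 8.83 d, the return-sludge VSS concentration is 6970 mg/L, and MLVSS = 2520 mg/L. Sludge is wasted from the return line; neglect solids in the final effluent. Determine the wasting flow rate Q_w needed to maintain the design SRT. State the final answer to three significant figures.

Q_w ≈ 39.6 m³/d

Q_w = (V·X)/(θ_c X_r) = 967.0 × 2520 / (8.83 × 6970) = 39.59 m³/d.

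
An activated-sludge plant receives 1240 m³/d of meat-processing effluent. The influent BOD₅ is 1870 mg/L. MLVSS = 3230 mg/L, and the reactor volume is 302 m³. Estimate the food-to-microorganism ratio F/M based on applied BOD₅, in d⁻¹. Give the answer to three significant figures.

Food-to-microorganism ratio F/M = Q S₀ / (V X) = 1240 × 1870 / (302.0 × 3230) = 2.377 d⁻¹.

F/M ≈ 2.38 d⁻¹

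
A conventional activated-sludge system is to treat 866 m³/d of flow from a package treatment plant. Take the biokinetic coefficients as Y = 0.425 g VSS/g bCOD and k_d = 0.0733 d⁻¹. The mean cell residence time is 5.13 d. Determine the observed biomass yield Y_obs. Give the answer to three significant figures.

The observed yield is Y_obs = Y/(1 + k_d·θ_c) = 0.425 / (1 + 0.0733 × 5.13) = 0.425 / 1.376 = 0.3089 g VSS per g bCOD removed.

Y_obs ≈ 0.309 g VSS/g bCOD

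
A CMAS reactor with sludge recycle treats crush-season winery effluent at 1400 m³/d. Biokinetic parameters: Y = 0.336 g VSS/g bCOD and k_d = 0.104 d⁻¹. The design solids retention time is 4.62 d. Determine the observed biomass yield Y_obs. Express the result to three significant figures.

Y_obs ≈ 0.227 g VSS/g bCOD

The observed yield is Y_obs = Y/(1 + k_d·θ_c) = 0.336 / (1 + 0.104 × 4.62) = 0.336 / 1.480 = 0.2270 g VSS per g bCOD removed.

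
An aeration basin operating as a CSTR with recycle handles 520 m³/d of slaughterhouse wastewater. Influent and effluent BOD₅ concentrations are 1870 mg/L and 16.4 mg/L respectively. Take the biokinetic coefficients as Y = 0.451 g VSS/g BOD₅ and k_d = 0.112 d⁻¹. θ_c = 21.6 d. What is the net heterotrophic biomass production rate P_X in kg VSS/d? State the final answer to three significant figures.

P_X ≈ 127 kg VSS/d

The observed yield is Y_obs = Y/(1 + k_d·θ_c) = 0.451 / (1 + 0.112 × 21.6) = 0.451 / 3.419 = 0.1319 g VSS per g BOD₅ removed.
Mass of BOD₅ removed per day: Q(S₀ − S) = 520 × 1854 g/m³ = 963.9 kg/d.
So the net sludge growth is P_X = 0.1319 × 963.9 = 127.1 kg VSS/d.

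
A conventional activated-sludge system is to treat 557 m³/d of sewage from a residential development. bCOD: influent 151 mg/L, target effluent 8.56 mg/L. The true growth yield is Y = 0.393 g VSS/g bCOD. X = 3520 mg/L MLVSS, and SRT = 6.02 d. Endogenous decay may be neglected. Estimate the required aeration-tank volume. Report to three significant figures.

V ≈ 53.3 m³

V·X = Y·Q·ΔS·θ_c gives V = 0.393 × 557 × (151 − 8.56) × 6.02 / 3520 = 53.33 m³.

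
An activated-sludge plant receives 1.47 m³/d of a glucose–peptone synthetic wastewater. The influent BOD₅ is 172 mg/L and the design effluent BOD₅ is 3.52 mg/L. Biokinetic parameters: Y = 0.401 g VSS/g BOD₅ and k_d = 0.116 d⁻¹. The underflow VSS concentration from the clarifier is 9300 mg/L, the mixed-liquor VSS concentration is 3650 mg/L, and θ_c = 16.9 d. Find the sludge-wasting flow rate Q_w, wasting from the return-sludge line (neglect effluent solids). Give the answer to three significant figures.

From the SRT design equation V = Y Q (S₀−S) θ_c / [X (1 + k_d θ_c)] = 0.401 × 1.47 × (172 − 3.52) × 16.9 / [3650 × (1 + 0.116 × 16.9)] = 1.68×10^3 / 10805 = 0.1553 m³.
Q_w = (V·X)/(θ_c X_r) = 0.1553 × 3650 / (16.9 × 9300) = 0.003607 m³/d.

Q_w ≈ 0.00361 m³/d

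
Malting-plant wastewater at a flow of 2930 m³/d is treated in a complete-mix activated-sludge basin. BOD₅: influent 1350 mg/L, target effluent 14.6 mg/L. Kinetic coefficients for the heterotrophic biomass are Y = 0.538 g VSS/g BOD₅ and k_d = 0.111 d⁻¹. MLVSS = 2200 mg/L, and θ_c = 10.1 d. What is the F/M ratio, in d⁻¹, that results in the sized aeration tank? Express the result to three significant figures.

Rearranging the biomass balance for a CMAS with decay, V = Y·Q·ΔS·θ_c / [X·(1+k_d θ_c)] = 0.538 × 2930 × (1350 − 14.6) × 10.1 / [2200 × (1 + 0.111 × 10.1)] = 2.13×10^7 / 4666 = 4556 m³.
Food-to-microorganism ratio F/M = Q S₀ / (V X) = 2930 × 1350 / (4556 × 2200) = 0.3946 d⁻¹.

F/M ≈ 0.395 d⁻¹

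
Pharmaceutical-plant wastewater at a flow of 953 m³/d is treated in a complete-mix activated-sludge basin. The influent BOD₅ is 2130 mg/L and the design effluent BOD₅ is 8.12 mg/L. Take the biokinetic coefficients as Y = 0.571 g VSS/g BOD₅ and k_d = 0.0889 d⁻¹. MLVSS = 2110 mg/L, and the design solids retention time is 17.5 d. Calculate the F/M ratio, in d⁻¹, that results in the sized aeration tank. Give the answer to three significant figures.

F/M ≈ 0.257 d⁻¹

Rearranging the biomass balance for a CMAS with decay, V = Y·Q·ΔS·θ_c / [X·(1+k_d θ_c)] = 0.571 × 953 × (2130 − 8.12) × 17.5 / [2110 × (1 + 0.0889 × 17.5)] = 2.02×10^7 / 5393 = 3747 m³.
Food-to-microorganism ratio F/M = Q S₀ / (V X) = 953 × 2130 / (3747 × 2110) = 0.2567 d⁻¹.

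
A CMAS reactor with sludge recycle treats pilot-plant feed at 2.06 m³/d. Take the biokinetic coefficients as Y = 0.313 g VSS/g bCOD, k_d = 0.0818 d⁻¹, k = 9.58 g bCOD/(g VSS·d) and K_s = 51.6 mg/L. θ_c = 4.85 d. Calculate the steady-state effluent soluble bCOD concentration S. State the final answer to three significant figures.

From the Monod/SRT balance for a CMAS, S = K_s·(1+k_d θ_c)/[θ_c·(Y k − k_d) − 1] = 51.6 × (1 + 0.0818 × 4.85) / [4.85 × (0.313 × 9.58 − 0.0818) − 1] = 72.07 / 13.15 = 5.482 mg/L.

S ≈ 5.48 mg/L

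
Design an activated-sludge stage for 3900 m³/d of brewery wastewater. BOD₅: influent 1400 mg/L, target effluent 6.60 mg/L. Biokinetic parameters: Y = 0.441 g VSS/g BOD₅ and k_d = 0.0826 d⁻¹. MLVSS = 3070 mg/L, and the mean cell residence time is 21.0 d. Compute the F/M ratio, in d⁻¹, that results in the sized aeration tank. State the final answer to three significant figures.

F/M ≈ 0.297 d⁻¹

Rearranging the biomass balance for a CMAS with decay, V = Y·Q·ΔS·θ_c / [X·(1+k_d θ_c)] = 0.441 × 3900 × (1400 − 6.60) × 21.0 / [3070 × (1 + 0.0826 × 21.0)] = 5.03×10^7 / 8395 = 5995 m³.
F/M = applied load / biomass = Q·S₀/(V·X) = 3900 × 1400 / (5995 × 3070) = 0.2967 d⁻¹.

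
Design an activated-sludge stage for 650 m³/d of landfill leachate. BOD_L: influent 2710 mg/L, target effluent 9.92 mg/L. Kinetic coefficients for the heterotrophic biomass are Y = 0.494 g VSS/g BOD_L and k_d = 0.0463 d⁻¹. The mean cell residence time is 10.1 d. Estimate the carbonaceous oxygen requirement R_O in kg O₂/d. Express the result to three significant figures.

The observed yield is Y_obs = Y/(1 + k_d·θ_c) = 0.494 / (1 + 0.0463 × 10.1) = 0.494 / 1.468 = 0.3366 g VSS per g BOD_L removed.
Q·(S₀ − S) = 650 × (2710 − 9.92) × 10⁻³ = 1755 kg/d removed.
Biomass synthesised: P_X = Y_obs × 1755 = 590.7 kg VSS/d.
R_O = Q·ΔS − 1.42 P_X = 1755 − 838.9 = 916.2 kg O₂/d.

R_O ≈ 916 kg O₂/d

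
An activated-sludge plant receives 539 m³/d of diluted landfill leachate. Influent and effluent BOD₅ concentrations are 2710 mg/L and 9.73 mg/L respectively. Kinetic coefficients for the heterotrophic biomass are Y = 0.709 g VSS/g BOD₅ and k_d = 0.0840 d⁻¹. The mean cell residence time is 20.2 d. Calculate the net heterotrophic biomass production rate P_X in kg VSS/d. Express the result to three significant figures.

Y_obs = Y / (1 + k_d θ_c) = 0.709 / (1 + 0.0840 × 20.2) = 0.709 / 2.697 = 0.2629.
Mass of BOD₅ removed per day: Q(S₀ − S) = 539 × 2700 g/m³ = 1455 kg/d.
Net biomass production P_X = Y_obs × Q·(S₀ − S) = 0.2629 × 1455 = 382.6 kg VSS/d.

P_X ≈ 383 kg VSS/d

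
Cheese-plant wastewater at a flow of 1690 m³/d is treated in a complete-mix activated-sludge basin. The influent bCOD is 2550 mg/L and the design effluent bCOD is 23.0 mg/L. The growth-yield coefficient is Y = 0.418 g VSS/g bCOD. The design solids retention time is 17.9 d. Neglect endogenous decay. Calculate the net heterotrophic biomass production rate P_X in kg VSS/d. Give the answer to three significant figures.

Since k_d ≈ 0, Y_obs = Y = 0.418 g VSS/g bCOD.
Mass of bCOD removed per day: Q(S₀ − S) = 1690 × 2527 g/m³ = 4271 kg/d.
Net biomass production P_X = Y_obs × Q·(S₀ − S) = 0.4180 × 4271 = 1785 kg VSS/d.

P_X ≈ 1790 kg VSS/d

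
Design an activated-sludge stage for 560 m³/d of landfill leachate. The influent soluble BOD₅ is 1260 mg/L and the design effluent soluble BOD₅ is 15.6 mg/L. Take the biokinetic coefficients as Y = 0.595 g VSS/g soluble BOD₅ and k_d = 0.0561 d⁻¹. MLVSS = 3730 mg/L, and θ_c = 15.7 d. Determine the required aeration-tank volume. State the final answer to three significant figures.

Rearranging the biomass balance for a CMAS with decay, V = Y·Q·ΔS·θ_c / [X·(1+k_d θ_c)] = 0.595 × 560 × (1260 − 15.6) × 15.7 / [3730 × (1 + 0.0561 × 15.7)] = 6.51×10^6 / 7015 = 927.9 m³.

V ≈ 928 m³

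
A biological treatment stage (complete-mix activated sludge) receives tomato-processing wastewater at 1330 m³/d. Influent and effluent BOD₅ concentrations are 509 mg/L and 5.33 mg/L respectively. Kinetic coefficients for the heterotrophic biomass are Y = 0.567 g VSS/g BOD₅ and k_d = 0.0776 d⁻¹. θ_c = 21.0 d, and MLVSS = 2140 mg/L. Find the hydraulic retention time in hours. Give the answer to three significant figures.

Steady-state biomass mass balance: V·X·(1 + k_d·θ_c) = Y·Q·(S₀ − S)·θ_c, so V = 0.567 × 1330 × (509 − 5.33) × 21.0 / [2140 × (1 + 0.0776 × 21.0)] = 7.98×10^6 / 5627 = 1417 m³.
τ = V/Q = 1417/1330 = 1.066 d, or 25.58 h.

τ ≈ 25.6 h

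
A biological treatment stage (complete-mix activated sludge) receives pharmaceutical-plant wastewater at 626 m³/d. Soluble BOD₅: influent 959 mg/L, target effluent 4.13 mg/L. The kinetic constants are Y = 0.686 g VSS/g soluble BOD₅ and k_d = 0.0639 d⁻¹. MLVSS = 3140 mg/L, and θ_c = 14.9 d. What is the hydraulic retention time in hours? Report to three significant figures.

Steady-state biomass mass balance: V·X·(1 + k_d·θ_c) = Y·Q·(S₀ − S)·θ_c, so V = 0.686 × 626 × (959 − 4.13) × 14.9 / [3140 × (1 + 0.0639 × 14.9)] = 6.11×10^6 / 6130 = 996.8 m³.
HRT = V/Q = 996.8 m³ / 626 m³·d⁻¹ = 1.592 d × 24 = 38.21 h.

τ ≈ 38.2 h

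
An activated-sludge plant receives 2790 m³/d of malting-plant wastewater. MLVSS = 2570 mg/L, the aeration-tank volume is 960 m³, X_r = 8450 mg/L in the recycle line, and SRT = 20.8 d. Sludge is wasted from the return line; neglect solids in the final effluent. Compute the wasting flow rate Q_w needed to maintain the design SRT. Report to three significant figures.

Q_w ≈ 14.0 m³/d

Wasting from the return line (neglecting effluent solids): Q_w = V·X / (θ_c·X_r) = 960.0 × 2570 / (20.8 × 8450) = 14.04 m³/d.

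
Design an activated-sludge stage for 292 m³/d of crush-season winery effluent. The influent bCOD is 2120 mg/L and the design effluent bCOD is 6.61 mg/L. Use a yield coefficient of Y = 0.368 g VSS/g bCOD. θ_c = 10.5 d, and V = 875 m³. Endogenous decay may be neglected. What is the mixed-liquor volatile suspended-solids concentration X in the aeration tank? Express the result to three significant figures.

X ≈ 2730 mg/L

Without decay, X = Y Q (S₀−S) θ_c / V = 0.368 × 292 × (2120 − 6.61) × 10.5 / 875 = 2725 mg/L.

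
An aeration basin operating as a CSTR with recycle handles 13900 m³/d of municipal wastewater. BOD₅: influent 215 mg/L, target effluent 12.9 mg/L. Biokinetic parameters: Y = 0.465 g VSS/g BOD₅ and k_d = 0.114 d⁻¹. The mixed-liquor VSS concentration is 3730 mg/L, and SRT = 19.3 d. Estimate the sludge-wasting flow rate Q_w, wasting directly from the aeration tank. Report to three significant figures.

Q_w ≈ 109 m³/d

Steady-state biomass mass balance: V·X·(1 + k_d·θ_c) = Y·Q·(S₀ − S)·θ_c, so V = 0.465 × 13900 × (215 − 12.9) × 19.3 / [3730 × (1 + 0.114 × 19.3)] = 2.52×10^7 / 11937 = 2112 m³.
With mixed-liquor wasting, θ_c = V/Q_w, so Q_w = V/θ_c = 2112/19.3 = 109.4 m³/d.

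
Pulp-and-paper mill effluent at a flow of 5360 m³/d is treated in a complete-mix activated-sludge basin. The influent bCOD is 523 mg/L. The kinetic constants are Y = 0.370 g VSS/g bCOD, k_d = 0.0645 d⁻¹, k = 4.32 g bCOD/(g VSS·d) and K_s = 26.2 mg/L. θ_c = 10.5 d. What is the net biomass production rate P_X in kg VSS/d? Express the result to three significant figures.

For a completely mixed reactor with recycle the Lawrence–McCarty relation gives S = K_s·(1 + k_d·θ_c) / [θ_c·(Y·k − k_d) − 1] = 26.2 × (1 + 0.0645 × 10.5) / [10.5 × (0.370 × 4.32 − 0.0645) − 1] = 43.94 / 15.11 = 2.909 mg/L.
Observed yield with endogenous decay: Y_obs = Y / (1 + k_d·θ_c) = 0.370 / (1 + 0.0645 × 10.5) = 0.370 / 1.677 = 0.2206 g VSS/g bCOD.
Substrate removed = Q·(S₀ − S) = 5360 m³/d × (523 − 2.91) g/m³ = 2.79×10^6 g/d = 2788 kg/d.
So the net sludge growth is P_X = 0.2206 × 2788 = 615.0 kg VSS/d.

P_X ≈ 615 kg VSS/d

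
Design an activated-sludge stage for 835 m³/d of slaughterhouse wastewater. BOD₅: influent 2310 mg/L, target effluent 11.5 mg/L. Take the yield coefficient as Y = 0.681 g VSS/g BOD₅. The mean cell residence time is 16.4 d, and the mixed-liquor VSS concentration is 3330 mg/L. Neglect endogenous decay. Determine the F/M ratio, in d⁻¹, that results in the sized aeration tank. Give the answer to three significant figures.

Biomass mass balance (decay neglected): V·X = Y·Q·(S₀ − S)·θ_c, so V = 0.681 × 835 × (2310 − 11.5) × 16.4 / 3330 = 6437 m³.
F/M = Q·S₀ / (V·X) = 835 × 2310 / (6437 × 3330) = 0.08999 g BOD₅·(g VSS·d)⁻¹.

F/M ≈ 0.0900 d⁻¹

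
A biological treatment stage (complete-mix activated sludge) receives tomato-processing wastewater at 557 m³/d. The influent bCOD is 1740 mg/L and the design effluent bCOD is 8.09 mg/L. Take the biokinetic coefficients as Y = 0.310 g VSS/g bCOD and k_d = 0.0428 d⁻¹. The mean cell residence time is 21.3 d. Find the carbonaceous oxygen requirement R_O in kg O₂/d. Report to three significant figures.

R_O ≈ 743 kg O₂/d

Y_obs = Y / (1 + k_d θ_c) = 0.310 / (1 + 0.0428 × 21.3) = 0.310 / 1.912 = 0.1622.
Q·(S₀ − S) = 557 × (1740 − 8.09) × 10⁻³ = 964.7 kg/d removed.
Biomass synthesised: P_X = Y_obs × 964.7 = 156.4 kg VSS/d.
R_O = Q·ΔS − 1.42 P_X = 964.7 − 222.1 = 742.5 kg O₂/d.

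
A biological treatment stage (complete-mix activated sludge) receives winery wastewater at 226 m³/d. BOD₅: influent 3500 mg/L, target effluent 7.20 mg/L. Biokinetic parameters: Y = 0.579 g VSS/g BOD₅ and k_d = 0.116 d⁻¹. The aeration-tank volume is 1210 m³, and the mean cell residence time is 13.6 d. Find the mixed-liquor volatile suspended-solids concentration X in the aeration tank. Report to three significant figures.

Solving the biomass balance for X: X = Y Q (S₀−S) θ_c / [V (1+k_d θ_c)] = 0.579 × 226 × (3500 − 7.20) × 13.6 / [1210 × (1 + 0.116 × 13.6)] = 1993 mg/L.

X ≈ 1990 mg/L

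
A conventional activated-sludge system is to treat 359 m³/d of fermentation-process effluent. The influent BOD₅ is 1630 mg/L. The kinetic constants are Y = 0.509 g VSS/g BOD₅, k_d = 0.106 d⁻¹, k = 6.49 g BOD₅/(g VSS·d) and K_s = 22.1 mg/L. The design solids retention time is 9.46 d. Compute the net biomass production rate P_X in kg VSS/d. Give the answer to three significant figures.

P_X ≈ 149 kg VSS/d

For a completely mixed reactor with recycle the Lawrence–McCarty relation gives S = K_s·(1 + k_d·θ_c) / [θ_c·(Y·k − k_d) − 1] = 22.1 × (1 + 0.106 × 9.46) / [9.46 × (0.509 × 6.49 − 0.106) − 1] = 44.26 / 29.25 = 1.513 mg/L.
Correct the yield for decay: Y_obs = Y/(1 + k_d θ_c) = 0.509 / (1 + 0.106 × 9.46) = 0.509 / 2.003 = 0.2541.
ΔS = 1630 − 1.51 = 1628 mg/L, so the substrate removal rate is 359 × 1628/1000 = 584.6 kg BOD₅/d.
Biomass produced: P_X = Y_obs·Q·ΔS = 0.2541 × 584.6 ≈ 148.6 kg VSS/d.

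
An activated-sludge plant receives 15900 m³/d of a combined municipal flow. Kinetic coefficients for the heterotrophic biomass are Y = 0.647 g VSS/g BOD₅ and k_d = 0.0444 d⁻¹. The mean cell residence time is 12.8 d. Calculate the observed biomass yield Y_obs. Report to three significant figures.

Y_obs = Y / (1 + k_d θ_c) = 0.647 / (1 + 0.0444 × 12.8) = 0.647 / 1.568 = 0.4125.

Y_obs ≈ 0.413 g VSS/g BOD₅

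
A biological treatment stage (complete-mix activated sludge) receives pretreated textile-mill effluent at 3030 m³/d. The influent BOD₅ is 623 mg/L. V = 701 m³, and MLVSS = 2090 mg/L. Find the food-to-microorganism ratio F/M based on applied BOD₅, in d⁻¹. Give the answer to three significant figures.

F/M ≈ 1.29 d⁻¹

Food-to-microorganism ratio F/M = Q S₀ / (V X) = 3030 × 623 / (701.0 × 2090) = 1.288 d⁻¹.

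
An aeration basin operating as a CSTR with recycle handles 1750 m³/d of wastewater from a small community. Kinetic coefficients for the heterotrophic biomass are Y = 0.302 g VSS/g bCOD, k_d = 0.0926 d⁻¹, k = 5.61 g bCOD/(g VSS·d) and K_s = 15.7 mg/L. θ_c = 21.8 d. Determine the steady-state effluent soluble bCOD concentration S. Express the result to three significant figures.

S ≈ 1.40 mg/L

For a completely mixed reactor with recycle the Lawrence–McCarty relation gives S = K_s·(1 + k_d·θ_c) / [θ_c·(Y·k − k_d) − 1] = 15.7 × (1 + 0.0926 × 21.8) / [21.8 × (0.302 × 5.61 − 0.0926) − 1] = 47.39 / 33.92 = 1.397 mg/L.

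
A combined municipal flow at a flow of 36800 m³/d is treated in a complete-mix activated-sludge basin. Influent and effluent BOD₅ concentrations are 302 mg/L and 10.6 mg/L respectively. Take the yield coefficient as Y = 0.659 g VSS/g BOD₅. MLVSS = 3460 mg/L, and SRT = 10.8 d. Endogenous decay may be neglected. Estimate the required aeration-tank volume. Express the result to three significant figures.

Biomass mass balance (decay neglected): V·X = Y·Q·(S₀ − S)·θ_c, so V = 0.659 × 36800 × (302 − 10.6) × 10.8 / 3460 = 22058 m³.

V ≈ 22100 m³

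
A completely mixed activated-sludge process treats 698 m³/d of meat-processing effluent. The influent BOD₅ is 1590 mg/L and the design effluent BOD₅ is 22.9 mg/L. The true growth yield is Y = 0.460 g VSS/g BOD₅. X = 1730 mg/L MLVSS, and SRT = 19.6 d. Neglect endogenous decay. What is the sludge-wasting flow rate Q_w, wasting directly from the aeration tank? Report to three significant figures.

V·X = Y·Q·ΔS·θ_c gives V = 0.460 × 698 × (1590 − 22.9) × 19.6 / 1730 = 5701 m³.
Wasting from the aeration tank: Q_w = V / θ_c = 5701 / 19.6 = 290.8 m³/d.

Q_w ≈ 291 m³/d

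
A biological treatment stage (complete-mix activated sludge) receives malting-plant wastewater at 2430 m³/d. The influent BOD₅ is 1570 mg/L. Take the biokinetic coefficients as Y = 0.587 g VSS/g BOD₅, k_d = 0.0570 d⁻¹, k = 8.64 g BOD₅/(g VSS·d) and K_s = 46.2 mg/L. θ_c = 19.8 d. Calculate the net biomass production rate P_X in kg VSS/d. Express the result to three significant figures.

P_X ≈ 1050 kg VSS/d

From the Monod/SRT balance for a CMAS, S = K_s·(1+k_d θ_c)/[θ_c·(Y k − k_d) − 1] = 46.2 × (1 + 0.0570 × 19.8) / [19.8 × (0.587 × 8.64 − 0.0570) − 1] = 98.34 / 98.29 = 1.001 mg/L.
The observed yield is Y_obs = Y/(1 + k_d·θ_c) = 0.587 / (1 + 0.0570 × 19.8) = 0.587 / 2.129 = 0.2758 g VSS per g BOD₅ removed.
Mass of BOD₅ removed per day: Q(S₀ − S) = 2430 × 1569 g/m³ = 3813 kg/d.
Biomass produced: P_X = Y_obs·Q·ΔS = 0.2758 × 3813 ≈ 1051 kg VSS/d.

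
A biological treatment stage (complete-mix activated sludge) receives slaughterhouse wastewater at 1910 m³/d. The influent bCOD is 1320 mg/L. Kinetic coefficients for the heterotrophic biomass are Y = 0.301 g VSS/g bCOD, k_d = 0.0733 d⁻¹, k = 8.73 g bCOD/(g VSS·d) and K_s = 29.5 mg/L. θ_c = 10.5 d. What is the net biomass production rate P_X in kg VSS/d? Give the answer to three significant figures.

P_X ≈ 428 kg VSS/d

Effluent substrate depends only on kinetics and SRT: S = K_s(1 + k_d θ_c) / [θ_c(Yk − k_d) − 1] = 29.5 × (1 + 0.0733 × 10.5) / [10.5 × (0.301 × 8.73 − 0.0733) − 1] = 52.20 / 25.82 = 2.022 mg/L.
The observed yield is Y_obs = Y/(1 + k_d·θ_c) = 0.301 / (1 + 0.0733 × 10.5) = 0.301 / 1.770 = 0.1701 g VSS per g bCOD removed.
Mass of bCOD removed per day: Q(S₀ − S) = 1910 × 1318 g/m³ = 2517 kg/d.
P_X = Y_obs · Q(S₀ − S) = 0.1701 × 2517 = 428.2 kg VSS/d.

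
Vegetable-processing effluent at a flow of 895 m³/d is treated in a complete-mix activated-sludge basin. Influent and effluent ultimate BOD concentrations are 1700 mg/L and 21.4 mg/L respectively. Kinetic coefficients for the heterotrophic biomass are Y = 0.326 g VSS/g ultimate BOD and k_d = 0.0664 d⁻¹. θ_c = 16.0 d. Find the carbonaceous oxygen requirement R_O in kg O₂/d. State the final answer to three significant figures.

R_O ≈ 1170 kg O₂/d

The observed yield is Y_obs = Y/(1 + k_d·θ_c) = 0.326 / (1 + 0.0664 × 16.0) = 0.326 / 2.062 = 0.1581 g VSS per g ultimate BOD removed.
Q·(S₀ − S) = 895 × (1700 − 21.4) × 10⁻³ = 1502 kg/d removed.
Biomass synthesised: P_X = Y_obs × 1502 = 237.5 kg VSS/d.
R_O = Q·ΔS − 1.42 P_X = 1502 − 337.2 = 1165 kg O₂/d.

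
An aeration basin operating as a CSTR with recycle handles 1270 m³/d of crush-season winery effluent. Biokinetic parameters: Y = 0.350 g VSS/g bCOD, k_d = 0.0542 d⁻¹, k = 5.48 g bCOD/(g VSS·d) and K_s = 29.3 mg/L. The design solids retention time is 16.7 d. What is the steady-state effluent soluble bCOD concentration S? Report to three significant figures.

S ≈ 1.85 mg/L

Effluent substrate depends only on kinetics and SRT: S = K_s(1 + k_d θ_c) / [θ_c(Yk − k_d) − 1] = 29.3 × (1 + 0.0542 × 16.7) / [16.7 × (0.350 × 5.48 − 0.0542) − 1] = 55.82 / 30.13 = 1.853 mg/L.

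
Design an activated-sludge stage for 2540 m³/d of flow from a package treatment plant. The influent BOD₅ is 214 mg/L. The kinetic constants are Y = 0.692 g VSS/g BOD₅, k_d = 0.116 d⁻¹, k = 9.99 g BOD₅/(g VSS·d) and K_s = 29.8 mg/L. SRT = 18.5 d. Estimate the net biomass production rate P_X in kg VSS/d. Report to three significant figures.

From the Monod/SRT balance for a CMAS, S = K_s·(1+k_d θ_c)/[θ_c·(Y k − k_d) − 1] = 29.8 × (1 + 0.116 × 18.5) / [18.5 × (0.692 × 9.99 − 0.116) − 1] = 93.75 / 124.7 = 0.7515 mg/L.
Observed yield with endogenous decay: Y_obs = Y / (1 + k_d·θ_c) = 0.692 / (1 + 0.116 × 18.5) = 0.692 / 3.146 = 0.2200 g VSS/g BOD₅.
Q·(S₀ − S) = 2540 × (214 − 0.752) × 10⁻³ = 541.6 kg/d removed.
Net biomass production P_X = Y_obs × Q·(S₀ − S) = 0.2200 × 541.6 = 119.1 kg VSS/d.

P_X ≈ 119 kg VSS/d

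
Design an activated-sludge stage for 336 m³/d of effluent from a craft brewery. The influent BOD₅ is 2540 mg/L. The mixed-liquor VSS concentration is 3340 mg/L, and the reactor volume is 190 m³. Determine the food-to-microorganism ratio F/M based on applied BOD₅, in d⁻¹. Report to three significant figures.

F/M ≈ 1.34 d⁻¹

F/M = Q·S₀ / (V·X) = 336 × 2540 / (190.0 × 3340) = 1.345 g BOD₅·(g VSS·d)⁻¹.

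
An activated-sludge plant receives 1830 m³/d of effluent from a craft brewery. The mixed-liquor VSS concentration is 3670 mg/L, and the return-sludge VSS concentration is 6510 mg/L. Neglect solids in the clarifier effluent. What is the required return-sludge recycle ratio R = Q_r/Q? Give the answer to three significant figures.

R ≈ 1.29

Mass balance around the secondary clarifier (neglecting effluent solids): R = X / (X_r − X) = 3670 / (6510 − 3670) = 1.292.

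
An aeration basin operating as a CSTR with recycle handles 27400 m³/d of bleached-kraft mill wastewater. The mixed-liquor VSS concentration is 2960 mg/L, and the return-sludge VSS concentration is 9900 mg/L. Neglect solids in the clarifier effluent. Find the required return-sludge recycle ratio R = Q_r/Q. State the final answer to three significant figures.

R ≈ 0.427

Solids balance on the clarifier gives (1+R)X = R·X_r, so R = X/(X_r − X) = 2960 / (9900 − 2960) = 0.4265.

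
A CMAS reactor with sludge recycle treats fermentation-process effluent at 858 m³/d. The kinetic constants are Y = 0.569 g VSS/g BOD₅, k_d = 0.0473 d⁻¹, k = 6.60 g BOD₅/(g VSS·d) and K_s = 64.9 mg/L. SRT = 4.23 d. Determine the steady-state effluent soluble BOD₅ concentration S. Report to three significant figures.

S ≈ 5.30 mg/L

For a completely mixed reactor with recycle the Lawrence–McCarty relation gives S = K_s·(1 + k_d·θ_c) / [θ_c·(Y·k − k_d) − 1] = 64.9 × (1 + 0.0473 × 4.23) / [4.23 × (0.569 × 6.60 − 0.0473) − 1] = 77.89 / 14.69 = 5.304 mg/L.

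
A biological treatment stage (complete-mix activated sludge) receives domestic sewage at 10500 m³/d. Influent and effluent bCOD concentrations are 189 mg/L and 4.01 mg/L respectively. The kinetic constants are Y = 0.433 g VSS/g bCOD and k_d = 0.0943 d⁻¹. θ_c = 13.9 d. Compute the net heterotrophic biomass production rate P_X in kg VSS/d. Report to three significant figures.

P_X ≈ 364 kg VSS/d

Observed yield with endogenous decay: Y_obs = Y / (1 + k_d·θ_c) = 0.433 / (1 + 0.0943 × 13.9) = 0.433 / 2.311 = 0.1874 g VSS/g bCOD.
Substrate removed = Q·(S₀ − S) = 10500 m³/d × (189 − 4.01) g/m³ = 1.94×10^6 g/d = 1942 kg/d.
Biomass produced: P_X = Y_obs·Q·ΔS = 0.1874 × 1942 ≈ 364.0 kg VSS/d.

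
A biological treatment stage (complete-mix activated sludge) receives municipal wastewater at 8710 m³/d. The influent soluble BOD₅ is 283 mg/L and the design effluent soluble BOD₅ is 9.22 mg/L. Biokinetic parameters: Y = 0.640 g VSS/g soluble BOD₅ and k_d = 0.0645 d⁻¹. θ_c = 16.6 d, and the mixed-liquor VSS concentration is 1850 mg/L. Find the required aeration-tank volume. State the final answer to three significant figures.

From the SRT design equation V = Y Q (S₀−S) θ_c / [X (1 + k_d θ_c)] = 0.640 × 8710 × (283 − 9.22) × 16.6 / [1850 × (1 + 0.0645 × 16.6)] = 2.53×10^7 / 3831 = 6613 m³.

V ≈ 6610 m³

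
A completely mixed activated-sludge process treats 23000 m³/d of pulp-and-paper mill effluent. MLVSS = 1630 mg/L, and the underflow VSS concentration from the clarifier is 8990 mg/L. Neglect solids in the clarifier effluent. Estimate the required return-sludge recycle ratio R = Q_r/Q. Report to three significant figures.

R ≈ 0.221

Solids balance on the clarifier gives (1+R)X = R·X_r, so R = X/(X_r − X) = 1630 / (8990 − 1630) = 0.2215.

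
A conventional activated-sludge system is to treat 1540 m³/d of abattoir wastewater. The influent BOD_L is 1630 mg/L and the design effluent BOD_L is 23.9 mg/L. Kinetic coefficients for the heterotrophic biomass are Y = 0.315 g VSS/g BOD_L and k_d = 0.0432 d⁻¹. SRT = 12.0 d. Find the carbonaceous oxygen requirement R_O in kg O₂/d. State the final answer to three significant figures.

Correct the yield for decay: Y_obs = Y/(1 + k_d θ_c) = 0.315 / (1 + 0.0432 × 12.0) = 0.315 / 1.518 = 0.2075.
ΔS = 1630 − 23.9 = 1606 mg/L, so the substrate removal rate is 1540 × 1606/1000 = 2473 kg BOD_L/d.
P_X = Y_obs·Q·(S₀ − S) = 0.2075 × 2473 = 513.1 kg VSS/d.
R_O = Q·(S₀ − S) − 1.42·P_X = 2473 − 1.42 × 513.1 = 1745 kg O₂/d.

R_O ≈ 1740 kg O₂/d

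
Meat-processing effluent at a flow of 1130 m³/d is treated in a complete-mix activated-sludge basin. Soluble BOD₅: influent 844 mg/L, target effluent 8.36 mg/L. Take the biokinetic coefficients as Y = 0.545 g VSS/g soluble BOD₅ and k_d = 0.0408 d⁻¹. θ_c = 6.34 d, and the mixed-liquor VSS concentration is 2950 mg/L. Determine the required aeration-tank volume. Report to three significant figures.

V ≈ 879 m³

Steady-state biomass mass balance: V·X·(1 + k_d·θ_c) = Y·Q·(S₀ − S)·θ_c, so V = 0.545 × 1130 × (844 − 8.36) × 6.34 / [2950 × (1 + 0.0408 × 6.34)] = 3.26×10^6 / 3713 = 878.7 m³.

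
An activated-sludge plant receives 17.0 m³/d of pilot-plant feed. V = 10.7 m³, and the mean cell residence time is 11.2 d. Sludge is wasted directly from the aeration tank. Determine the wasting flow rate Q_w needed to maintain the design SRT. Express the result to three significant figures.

For wasting at MLVSS concentration, Q_w = V/θ_c = 10.70/11.2 = 0.9554 m³/d.

Q_w ≈ 0.955 m³/d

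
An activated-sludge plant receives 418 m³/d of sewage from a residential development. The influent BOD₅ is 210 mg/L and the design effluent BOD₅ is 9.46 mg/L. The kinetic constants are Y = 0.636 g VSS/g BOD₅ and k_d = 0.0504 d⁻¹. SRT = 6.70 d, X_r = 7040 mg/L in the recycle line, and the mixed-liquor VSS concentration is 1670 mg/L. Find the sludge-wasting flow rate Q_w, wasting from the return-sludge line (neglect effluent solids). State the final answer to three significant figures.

Q_w ≈ 5.66 m³/d

From the SRT design equation V = Y Q (S₀−S) θ_c / [X (1 + k_d θ_c)] = 0.636 × 418 × (210 − 9.46) × 6.70 / [1670 × (1 + 0.0504 × 6.70)] = 3.57×10^5 / 2234 = 159.9 m³.
Q_w = (V·X)/(θ_c X_r) = 159.9 × 1670 / (6.70 × 7040) = 5.661 m³/d.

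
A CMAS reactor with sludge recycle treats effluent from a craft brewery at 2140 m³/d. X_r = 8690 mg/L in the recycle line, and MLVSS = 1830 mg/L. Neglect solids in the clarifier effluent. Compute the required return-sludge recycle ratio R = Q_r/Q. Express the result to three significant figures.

Solids balance on the clarifier gives (1+R)X = R·X_r, so R = X/(X_r − X) = 1830 / (8690 − 1830) = 0.2668.

R ≈ 0.267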